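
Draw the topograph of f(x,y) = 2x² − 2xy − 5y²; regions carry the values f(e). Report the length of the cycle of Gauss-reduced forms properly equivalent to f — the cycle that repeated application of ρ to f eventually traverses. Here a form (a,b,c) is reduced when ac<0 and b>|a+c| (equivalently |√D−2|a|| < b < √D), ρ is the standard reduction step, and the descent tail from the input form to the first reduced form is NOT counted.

D = 44, ⌊√D⌋ = 6
descent: ρ → (-5,2,2)
descent: ρ → (2,6,-1)  [lands on river]
river: ρ → (-1,6,2)
ρ-cycle length = 2 (tail of 2 descent steps not counted)

2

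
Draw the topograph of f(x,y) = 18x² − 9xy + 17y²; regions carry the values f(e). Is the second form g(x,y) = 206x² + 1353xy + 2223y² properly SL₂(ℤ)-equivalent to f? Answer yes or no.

D₁ = -1143, D₂ = -1143
f: flip: (18,-9,17)→(17,9,18)
f: reduced (well bottom): (17,9,18) with a≤c, −a<b≤a
g: translate: b→117 (≡1353 mod 412), so (206,1353,2223)→(206,117,18)
g: flip: (206,117,18)→(18,-117,206)
g: translate: b→-9 (≡-117 mod 36), so (18,-117,206)→(18,-9,17)
g: flip: (18,-9,17)→(17,9,18)
g: reduced (well bottom): (17,9,18) with a≤c, −a<b≤a
reduced forms (17, 9, 18) vs (17, 9, 18) ⇒ equivalent

yes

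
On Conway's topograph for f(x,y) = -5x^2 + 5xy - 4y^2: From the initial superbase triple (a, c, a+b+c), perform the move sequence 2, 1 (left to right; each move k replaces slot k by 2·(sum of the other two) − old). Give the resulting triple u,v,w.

start (-5,-4,-4) = (f(1,0),f(0,1),f(1,1))
replace slot 2: 2·((-5)+(-4)) − (-4) = -14 → (-5,-14,-4)
replace slot 1: 2·((-14)+(-4)) − (-5) = -31 → (-31,-14,-4)

-31,-14,-4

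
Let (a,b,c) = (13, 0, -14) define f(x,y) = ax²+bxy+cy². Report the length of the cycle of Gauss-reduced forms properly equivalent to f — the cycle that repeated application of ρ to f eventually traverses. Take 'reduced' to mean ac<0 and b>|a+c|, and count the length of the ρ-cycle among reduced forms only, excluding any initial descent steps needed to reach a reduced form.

D = 728, ⌊√D⌋ = 26
descent: ρ → (-14,0,13)
descent: ρ → (13,26,-1)  [lands on river]
river: ρ → (-1,26,13)
ρ-cycle length = 2 (tail of 2 descent steps not counted)

2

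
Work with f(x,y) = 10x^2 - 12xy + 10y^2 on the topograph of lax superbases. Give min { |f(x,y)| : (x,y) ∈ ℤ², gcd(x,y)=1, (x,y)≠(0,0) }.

translate: b→8 (≡-12 mod 20), so (10,-12,10)→(10,8,8)
flip: (10,8,8)→(8,-8,10)
translate: b→8 (≡-8 mod 16), so (8,-8,10)→(8,8,10)
reduced (well bottom): (8,8,10) with a≤c, −a<b≤a
well minimum = a = 8

8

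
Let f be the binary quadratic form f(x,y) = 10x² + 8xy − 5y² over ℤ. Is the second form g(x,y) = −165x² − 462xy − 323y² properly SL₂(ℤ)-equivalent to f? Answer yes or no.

D₁ = 264, D₂ = 264
river cycle of f (length 6): (-5, 12, 6), (6, 12, -5), (-5, 8, 10), (10, 12, -3), (-3, 12, 10), (10, 8, -5)
river cycle of g (length 6): (-3, 12, 10), (10, 8, -5), (-5, 12, 6), (6, 12, -5), (-5, 8, 10), (10, 12, -3)
cycles coincide ⇒ equivalent

yes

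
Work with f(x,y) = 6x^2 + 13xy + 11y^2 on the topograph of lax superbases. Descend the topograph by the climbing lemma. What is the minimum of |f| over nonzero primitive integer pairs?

translate: b→1 (≡13 mod 12), so (6,13,11)→(6,1,4)
flip: (6,1,4)→(4,-1,6)
reduced (well bottom): (4,-1,6) with a≤c, −a<b≤a
well minimum = a = 4

4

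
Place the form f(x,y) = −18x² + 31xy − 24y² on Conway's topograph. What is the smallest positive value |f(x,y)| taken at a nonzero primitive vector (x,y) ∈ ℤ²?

translate: b→5 (≡-31 mod 36), so (18,-31,24)→(18,5,11)
flip: (18,5,11)→(11,-5,18)
reduced (well bottom): (11,-5,18) with a≤c, −a<b≤a
well minimum |f| = |-11| = 11 (negative-definite)

11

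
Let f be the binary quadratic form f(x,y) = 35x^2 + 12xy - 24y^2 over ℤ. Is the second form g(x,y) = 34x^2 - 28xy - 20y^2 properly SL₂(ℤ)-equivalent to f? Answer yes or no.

D₁ = 3504, D₂ = 3504
river cycle of f (length 8): (-24, 36, 23), (23, 56, -4), (-4, 56, 23), (23, 36, -24), (-24, 12, 35), (35, 58, -1), (-1, 58, 35), (35, 12, -24)
river cycle of g (length 6): (-20, 28, 34), (34, 40, -14), (-14, 44, 28), (28, 12, -30), (-30, 48, 10), (10, 52, -20)
cycles differ ⇒ inequivalent

no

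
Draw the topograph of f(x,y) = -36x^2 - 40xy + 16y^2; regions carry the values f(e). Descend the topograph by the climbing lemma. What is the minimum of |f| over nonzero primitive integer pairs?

descent: ρ → (16,40,-36)  [lands on river]
river: ρ → (-36,32,20)
river: ρ → (20,48,-20)
river: ρ → (-20,32,36)
river: ρ → (36,40,-16)
river: ρ → (-16,56,12)
river: ρ → (12,40,-48)
river: ρ → (-48,56,4)
river: ρ → (4,56,-48)
river: ρ → (-48,40,12)
river: ρ → (12,56,-16)
river: ρ → (-16,40,36)
river: ρ → (36,32,-20)
river: ρ → (-20,48,20)
river: ρ → (20,32,-36)
river: ρ → (-36,40,16)
river: ρ → (16,56,-12)
river: ρ → (-12,40,48)
river: ρ → (48,56,-4)
river: ρ → (-4,56,48)
river: ρ → (48,40,-12)
river: ρ → (-12,56,16)
closes: descent 1, river 22
min |a| on river = 4

4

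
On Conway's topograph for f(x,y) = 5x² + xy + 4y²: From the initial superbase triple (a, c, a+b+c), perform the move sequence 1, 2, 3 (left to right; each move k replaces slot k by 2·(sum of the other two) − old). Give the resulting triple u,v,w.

start (5,4,10) = (f(1,0),f(0,1),f(1,1))
replace slot 1: 2·(4+10) − 5 = 23 → (23,4,10)
replace slot 2: 2·(23+10) − 4 = 62 → (23,62,10)
replace slot 3: 2·(23+62) − 10 = 160 → (23,62,160)

23,62,160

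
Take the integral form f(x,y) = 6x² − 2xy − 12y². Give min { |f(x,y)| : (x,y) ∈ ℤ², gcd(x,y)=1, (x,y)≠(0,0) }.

descent: ρ → (-12,2,6)
descent: ρ → (6,10,-8)  [lands on river]
river: ρ → (-8,6,8)
river: ρ → (8,10,-6)
river: ρ → (-6,14,4)
river: ρ → (4,10,-12)
river: ρ → (-12,14,2)
river: ρ → (2,14,-12)
river: ρ → (-12,10,4)
river: ρ → (4,14,-6)
river: ρ → (-6,10,8)
river: ρ → (8,6,-8)
river: ρ → (-8,10,6)
river: ρ → (6,14,-4)
river: ρ → (-4,10,12)
river: ρ → (12,14,-2)
river: ρ → (-2,14,12)
river: ρ → (12,10,-4)
river: ρ → (-4,14,6)
closes: descent 2, river 18
min |a| on river = 2

2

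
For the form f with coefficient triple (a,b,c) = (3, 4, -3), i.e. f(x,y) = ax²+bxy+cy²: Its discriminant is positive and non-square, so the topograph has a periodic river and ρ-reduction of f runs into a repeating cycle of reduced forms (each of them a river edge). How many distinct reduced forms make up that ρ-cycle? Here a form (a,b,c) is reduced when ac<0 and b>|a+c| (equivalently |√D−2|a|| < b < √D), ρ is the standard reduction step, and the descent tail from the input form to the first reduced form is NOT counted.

D = 52, ⌊√D⌋ = 7
river: ρ → (-3,2,4)
river: ρ → (4,6,-1)
river: ρ → (-1,6,4)
river: ρ → (4,2,-3)
river: ρ → (-3,4,3)
river: ρ → (3,2,-4)
river: ρ → (-4,6,1)
river: ρ → (1,6,-4)
river: ρ → (-4,2,3)
river: ρ → (3,4,-3)
ρ-cycle length = 10 (tail of 0 descent steps not counted)

10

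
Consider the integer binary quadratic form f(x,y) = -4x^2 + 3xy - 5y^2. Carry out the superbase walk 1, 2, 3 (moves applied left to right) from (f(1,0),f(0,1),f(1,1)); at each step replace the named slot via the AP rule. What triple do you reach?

start (-4,-5,-6) = (f(1,0),f(0,1),f(1,1))
replace slot 1: 2·((-5)+(-6)) − (-4) = -18 → (-18,-5,-6)
replace slot 2: 2·((-18)+(-6)) − (-5) = -43 → (-18,-43,-6)
replace slot 3: 2·((-18)+(-43)) − (-6) = -116 → (-18,-43,-116)

-18,-43,-116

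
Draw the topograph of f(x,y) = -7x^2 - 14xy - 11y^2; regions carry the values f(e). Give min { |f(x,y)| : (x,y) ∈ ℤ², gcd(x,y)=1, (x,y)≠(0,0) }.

translate: b→0 (≡14 mod 14), so (7,14,11)→(7,0,4)
flip: (7,0,4)→(4,0,7)
reduced (well bottom): (4,0,7) with a≤c, −a<b≤a
well minimum |f| = |-4| = 4 (negative-definite)

4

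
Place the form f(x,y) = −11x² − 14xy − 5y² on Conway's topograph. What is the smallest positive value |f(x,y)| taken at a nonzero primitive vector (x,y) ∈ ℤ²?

translate: b→-8 (≡14 mod 22), so (11,14,5)→(11,-8,2)
flip: (11,-8,2)→(2,8,11)
translate: b→0 (≡8 mod 4), so (2,8,11)→(2,0,3)
reduced (well bottom): (2,0,3) with a≤c, −a<b≤a
well minimum |f| = |-2| = 2 (negative-definite)

2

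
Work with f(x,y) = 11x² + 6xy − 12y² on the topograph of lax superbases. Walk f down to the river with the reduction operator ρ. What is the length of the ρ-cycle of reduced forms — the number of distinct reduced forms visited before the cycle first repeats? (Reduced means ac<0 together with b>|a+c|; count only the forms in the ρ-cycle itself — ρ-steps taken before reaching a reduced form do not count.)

D = 564, ⌊√D⌋ = 23
river: ρ → (-12,18,5)
river: ρ → (5,22,-4)
river: ρ → (-4,18,15)
river: ρ → (15,12,-7)
river: ρ → (-7,16,11)
river: ρ → (11,6,-12)
ρ-cycle length = 6 (tail of 0 descent steps not counted)

6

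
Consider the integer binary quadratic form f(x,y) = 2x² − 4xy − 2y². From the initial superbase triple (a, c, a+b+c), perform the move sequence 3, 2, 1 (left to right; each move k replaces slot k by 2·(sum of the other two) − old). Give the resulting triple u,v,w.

start (2,-2,-4) = (f(1,0),f(0,1),f(1,1))
replace slot 3: 2·(2+(-2)) − (-4) = 4 → (2,-2,4)
replace slot 2: 2·(2+4) − (-2) = 14 → (2,14,4)
replace slot 1: 2·(14+4) − 2 = 34 → (34,14,4)

34,14,4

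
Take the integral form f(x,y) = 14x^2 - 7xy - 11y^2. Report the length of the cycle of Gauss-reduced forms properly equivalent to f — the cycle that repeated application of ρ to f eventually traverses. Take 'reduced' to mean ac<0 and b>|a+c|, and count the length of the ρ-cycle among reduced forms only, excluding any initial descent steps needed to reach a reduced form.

D = 665, ⌊√D⌋ = 25
descent: ρ → (-11,7,14)  [lands on river]
river: ρ → (14,21,-4)
river: ρ → (-4,19,19)
river: ρ → (19,19,-4)
river: ρ → (-4,21,14)
river: ρ → (14,7,-11)
river: ρ → (-11,15,10)
river: ρ → (10,25,-1)
river: ρ → (-1,25,10)
river: ρ → (10,15,-11)
ρ-cycle length = 10 (tail of 1 descent step not counted)

10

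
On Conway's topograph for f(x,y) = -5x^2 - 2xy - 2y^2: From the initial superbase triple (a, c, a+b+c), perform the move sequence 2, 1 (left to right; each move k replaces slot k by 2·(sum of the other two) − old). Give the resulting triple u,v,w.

start (-5,-2,-9) = (f(1,0),f(0,1),f(1,1))
replace slot 2: 2·((-5)+(-9)) − (-2) = -26 → (-5,-26,-9)
replace slot 1: 2·((-26)+(-9)) − (-5) = -65 → (-65,-26,-9)

-65,-26,-9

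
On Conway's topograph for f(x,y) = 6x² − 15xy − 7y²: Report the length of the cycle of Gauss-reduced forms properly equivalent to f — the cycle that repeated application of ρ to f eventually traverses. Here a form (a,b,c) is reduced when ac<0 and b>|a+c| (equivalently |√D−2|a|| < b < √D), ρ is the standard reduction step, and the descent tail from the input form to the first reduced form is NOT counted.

D = 393, ⌊√D⌋ = 19
descent: ρ → (-7,15,6)  [lands on river]
river: ρ → (6,9,-13)
river: ρ → (-13,17,2)
river: ρ → (2,19,-4)
river: ρ → (-4,13,14)
river: ρ → (14,15,-3)
river: ρ → (-3,15,14)
river: ρ → (14,13,-4)
river: ρ → (-4,19,2)
river: ρ → (2,17,-13)
river: ρ → (-13,9,6)
river: ρ → (6,15,-7)
river: ρ → (-7,13,8)
river: ρ → (8,19,-1)
river: ρ → (-1,19,8)
river: ρ → (8,13,-7)
ρ-cycle length = 16 (tail of 1 descent step not counted)

16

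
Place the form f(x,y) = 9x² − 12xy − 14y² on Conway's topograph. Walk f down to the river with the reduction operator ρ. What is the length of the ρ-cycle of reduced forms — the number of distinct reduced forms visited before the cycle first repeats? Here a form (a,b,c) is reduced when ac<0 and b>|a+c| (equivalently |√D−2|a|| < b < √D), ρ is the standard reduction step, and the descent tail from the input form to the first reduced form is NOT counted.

D = 648, ⌊√D⌋ = 25
descent: ρ → (-14,12,9)  [lands on river]
river: ρ → (9,24,-2)
river: ρ → (-2,24,9)
river: ρ → (9,12,-14)
river: ρ → (-14,16,7)
river: ρ → (7,12,-18)
river: ρ → (-18,24,1)
river: ρ → (1,24,-18)
river: ρ → (-18,12,7)
river: ρ → (7,16,-14)
ρ-cycle length = 10 (tail of 1 descent step not counted)

10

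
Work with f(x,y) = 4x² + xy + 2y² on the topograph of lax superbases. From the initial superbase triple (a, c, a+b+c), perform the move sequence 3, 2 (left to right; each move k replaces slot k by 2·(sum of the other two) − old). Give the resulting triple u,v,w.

start (4,2,7) = (f(1,0),f(0,1),f(1,1))
replace slot 3: 2·(4+2) − 7 = 5 → (4,2,5)
replace slot 2: 2·(4+5) − 2 = 16 → (4,16,5)

4,16,5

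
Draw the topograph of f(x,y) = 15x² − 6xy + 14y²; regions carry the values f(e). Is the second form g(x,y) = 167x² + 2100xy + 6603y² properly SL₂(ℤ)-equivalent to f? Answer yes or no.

D₁ = -804, D₂ = -804
f: flip: (15,-6,14)→(14,6,15)
f: reduced (well bottom): (14,6,15) with a≤c, −a<b≤a
g: translate: b→96 (≡2100 mod 334), so (167,2100,6603)→(167,96,15)
g: flip: (167,96,15)→(15,-96,167)
g: translate: b→-6 (≡-96 mod 30), so (15,-96,167)→(15,-6,14)
g: flip: (15,-6,14)→(14,6,15)
g: reduced (well bottom): (14,6,15) with a≤c, −a<b≤a
reduced forms (14, 6, 15) vs (14, 6, 15) ⇒ equivalent

yes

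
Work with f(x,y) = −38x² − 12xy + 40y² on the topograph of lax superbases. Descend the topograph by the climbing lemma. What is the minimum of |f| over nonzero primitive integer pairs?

descent: ρ → (40,12,-38)  [lands on river]
river: ρ → (-38,64,14)
river: ρ → (14,76,-8)
river: ρ → (-8,68,50)
river: ρ → (50,32,-26)
river: ρ → (-26,72,10)
river: ρ → (10,68,-40)
river: ρ → (-40,12,38)
river: ρ → (38,64,-14)
river: ρ → (-14,76,8)
river: ρ → (8,68,-50)
river: ρ → (-50,32,26)
river: ρ → (26,72,-10)
river: ρ → (-10,68,40)
closes: descent 1, river 14
min |a| on river = 8

8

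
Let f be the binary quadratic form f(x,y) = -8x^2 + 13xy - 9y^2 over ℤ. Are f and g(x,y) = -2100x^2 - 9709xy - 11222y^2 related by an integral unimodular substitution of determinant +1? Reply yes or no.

D₁ = -119, D₂ = -119
f is negative-definite; reduce −f:
−f: translate: b→3 (≡-13 mod 16), so (8,-13,9)→(8,3,4)
−f: flip: (8,3,4)→(4,-3,8)
−f: reduced (well bottom): (4,-3,8) with a≤c, −a<b≤a
flip sign back: reduced form of f is (-4,3,-8)
g is negative-definite; reduce −g:
−g: translate: b→1309 (≡9709 mod 4200), so (2100,9709,11222)→(2100,1309,204)
−g: flip: (2100,1309,204)→(204,-1309,2100)
−g: translate: b→-85 (≡-1309 mod 408), so (204,-1309,2100)→(204,-85,9)
−g: flip: (204,-85,9)→(9,85,204)
−g: translate: b→-5 (≡85 mod 18), so (9,85,204)→(9,-5,4)
−g: flip: (9,-5,4)→(4,5,9)
−g: translate: b→-3 (≡5 mod 8), so (4,5,9)→(4,-3,8)
−g: reduced (well bottom): (4,-3,8) with a≤c, −a<b≤a
flip sign back: reduced form of g is (-4,3,-8)
reduced forms (-4, 3, -8) vs (-4, 3, -8) ⇒ equivalent

yes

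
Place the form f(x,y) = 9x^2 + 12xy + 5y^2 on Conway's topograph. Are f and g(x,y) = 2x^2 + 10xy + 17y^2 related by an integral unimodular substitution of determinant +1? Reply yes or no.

D₁ = -36, D₂ = -36
f: translate: b→-6 (≡12 mod 18), so (9,12,5)→(9,-6,2)
f: flip: (9,-6,2)→(2,6,9)
f: translate: b→2 (≡6 mod 4), so (2,6,9)→(2,2,5)
f: reduced (well bottom): (2,2,5) with a≤c, −a<b≤a
g: translate: b→2 (≡10 mod 4), so (2,10,17)→(2,2,5)
g: reduced (well bottom): (2,2,5) with a≤c, −a<b≤a
reduced forms (2, 2, 5) vs (2, 2, 5) ⇒ equivalent

yes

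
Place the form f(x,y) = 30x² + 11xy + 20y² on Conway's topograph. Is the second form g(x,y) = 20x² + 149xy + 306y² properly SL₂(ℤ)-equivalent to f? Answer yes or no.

D₁ = -2279, D₂ = -2279
f: flip: (30,11,20)→(20,-11,30)
f: reduced (well bottom): (20,-11,30) with a≤c, −a<b≤a
g: translate: b→-11 (≡149 mod 40), so (20,149,306)→(20,-11,30)
g: reduced (well bottom): (20,-11,30) with a≤c, −a<b≤a
reduced forms (20, -11, 30) vs (20, -11, 30) ⇒ equivalent

yes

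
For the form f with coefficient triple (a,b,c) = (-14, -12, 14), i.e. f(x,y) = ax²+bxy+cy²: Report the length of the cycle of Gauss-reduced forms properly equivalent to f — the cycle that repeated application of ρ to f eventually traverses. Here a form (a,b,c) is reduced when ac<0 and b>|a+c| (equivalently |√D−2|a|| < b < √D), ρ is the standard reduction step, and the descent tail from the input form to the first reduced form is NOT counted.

D = 928, ⌊√D⌋ = 30
descent: ρ → (14,12,-14)  [lands on river]
river: ρ → (-14,16,12)
river: ρ → (12,8,-18)
river: ρ → (-18,28,2)
river: ρ → (2,28,-18)
river: ρ → (-18,8,12)
river: ρ → (12,16,-14)
river: ρ → (-14,12,14)
river: ρ → (14,16,-12)
river: ρ → (-12,8,18)
river: ρ → (18,28,-2)
river: ρ → (-2,28,18)
river: ρ → (18,8,-12)
river: ρ → (-12,16,14)
ρ-cycle length = 14 (tail of 1 descent step not counted)

14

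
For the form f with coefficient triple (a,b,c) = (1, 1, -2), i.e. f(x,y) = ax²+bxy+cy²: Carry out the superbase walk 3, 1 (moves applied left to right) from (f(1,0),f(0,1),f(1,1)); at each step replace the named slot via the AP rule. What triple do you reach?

start (1,-2,0) = (f(1,0),f(0,1),f(1,1))
replace slot 3: 2·(1+(-2)) − 0 = -2 → (1,-2,-2)
replace slot 1: 2·((-2)+(-2)) − 1 = -9 → (-9,-2,-2)

-9,-2,-2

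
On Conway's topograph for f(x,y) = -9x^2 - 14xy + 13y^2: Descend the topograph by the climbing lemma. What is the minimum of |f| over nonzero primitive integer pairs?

descent: ρ → (13,14,-9)  [lands on river]
river: ρ → (-9,22,5)
river: ρ → (5,18,-17)
river: ρ → (-17,16,6)
river: ρ → (6,20,-11)
river: ρ → (-11,24,2)
river: ρ → (2,24,-11)
river: ρ → (-11,20,6)
river: ρ → (6,16,-17)
river: ρ → (-17,18,5)
river: ρ → (5,22,-9)
river: ρ → (-9,14,13)
river: ρ → (13,12,-10)
river: ρ → (-10,8,15)
river: ρ → (15,22,-3)
river: ρ → (-3,20,22)
river: ρ → (22,24,-1)
river: ρ → (-1,24,22)
river: ρ → (22,20,-3)
river: ρ → (-3,22,15)
river: ρ → (15,8,-10)
river: ρ → (-10,12,13)
closes: descent 1, river 22
min |a| on river = 1

1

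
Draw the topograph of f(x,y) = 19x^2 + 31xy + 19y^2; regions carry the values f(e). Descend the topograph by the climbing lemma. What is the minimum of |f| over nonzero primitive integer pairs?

translate: b→-7 (≡31 mod 38), so (19,31,19)→(19,-7,7)
flip: (19,-7,7)→(7,7,19)
reduced (well bottom): (7,7,19) with a≤c, −a<b≤a
well minimum = a = 7

7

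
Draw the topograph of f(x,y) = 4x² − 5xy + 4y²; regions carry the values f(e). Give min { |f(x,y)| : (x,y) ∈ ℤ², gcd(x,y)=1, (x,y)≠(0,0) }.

translate: b→3 (≡-5 mod 8), so (4,-5,4)→(4,3,3)
flip: (4,3,3)→(3,-3,4)
translate: b→3 (≡-3 mod 6), so (3,-3,4)→(3,3,4)
reduced (well bottom): (3,3,4) with a≤c, −a<b≤a
well minimum = a = 3

3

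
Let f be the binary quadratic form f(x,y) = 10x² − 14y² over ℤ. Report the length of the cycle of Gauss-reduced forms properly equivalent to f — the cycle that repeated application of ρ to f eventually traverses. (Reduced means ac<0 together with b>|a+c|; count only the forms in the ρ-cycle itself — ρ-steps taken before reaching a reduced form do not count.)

D = 560, ⌊√D⌋ = 23
descent: ρ → (-14,0,10)
descent: ρ → (10,20,-4)  [lands on river]
river: ρ → (-4,20,10)
ρ-cycle length = 2 (tail of 2 descent steps not counted)

2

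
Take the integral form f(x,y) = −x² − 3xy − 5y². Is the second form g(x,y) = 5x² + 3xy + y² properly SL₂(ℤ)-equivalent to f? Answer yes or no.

D₁ = -11, D₂ = -11
f is negative-definite; reduce −f:
−f: translate: b→1 (≡3 mod 2), so (1,3,5)→(1,1,3)
−f: reduced (well bottom): (1,1,3) with a≤c, −a<b≤a
flip sign back: reduced form of f is (-1,-1,-3)
g: flip: (5,3,1)→(1,-3,5)
g: translate: b→1 (≡-3 mod 2), so (1,-3,5)→(1,1,3)
g: reduced (well bottom): (1,1,3) with a≤c, −a<b≤a
reduced forms (-1, -1, -3) vs (1, 1, 3) ⇒ inequivalent

no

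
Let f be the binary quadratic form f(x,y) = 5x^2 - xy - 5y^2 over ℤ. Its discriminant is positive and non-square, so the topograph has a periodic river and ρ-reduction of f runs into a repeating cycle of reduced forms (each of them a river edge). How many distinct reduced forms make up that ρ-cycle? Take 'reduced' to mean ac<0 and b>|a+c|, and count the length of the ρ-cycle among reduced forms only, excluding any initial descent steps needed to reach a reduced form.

D = 101, ⌊√D⌋ = 10
descent: ρ → (-5,1,5)  [lands on river]
river: ρ → (5,9,-1)
river: ρ → (-1,9,5)
river: ρ → (5,1,-5)
river: ρ → (-5,9,1)
river: ρ → (1,9,-5)
ρ-cycle length = 6 (tail of 1 descent step not counted)

6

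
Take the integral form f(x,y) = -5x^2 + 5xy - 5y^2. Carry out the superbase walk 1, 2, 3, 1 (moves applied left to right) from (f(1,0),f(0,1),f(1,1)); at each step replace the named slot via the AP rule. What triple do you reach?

start (-5,-5,-5) = (f(1,0),f(0,1),f(1,1))
replace slot 1: 2·((-5)+(-5)) − (-5) = -15 → (-15,-5,-5)
replace slot 2: 2·((-15)+(-5)) − (-5) = -35 → (-15,-35,-5)
replace slot 3: 2·((-15)+(-35)) − (-5) = -95 → (-15,-35,-95)
replace slot 1: 2·((-35)+(-95)) − (-15) = -245 → (-245,-35,-95)

-245,-35,-95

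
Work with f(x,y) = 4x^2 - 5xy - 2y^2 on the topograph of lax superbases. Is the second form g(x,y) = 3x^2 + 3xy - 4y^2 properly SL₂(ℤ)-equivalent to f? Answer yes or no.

D₁ = 57, D₂ = 57
river cycle of f (length 6): (-2, 5, 4), (4, 3, -3), (-3, 3, 4), (4, 5, -2), (-2, 7, 1), (1, 7, -2)
river cycle of g (length 6): (-4, 5, 2), (2, 7, -1), (-1, 7, 2), (2, 5, -4), (-4, 3, 3), (3, 3, -4)
cycles differ ⇒ inequivalent

no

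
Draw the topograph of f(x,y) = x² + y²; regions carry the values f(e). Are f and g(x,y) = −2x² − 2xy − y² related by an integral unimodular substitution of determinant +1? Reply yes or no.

D₁ = -4, D₂ = -4
f: reduced (well bottom): (1,0,1) with a≤c, −a<b≤a
g is negative-definite; reduce −g:
−g: flip: (2,2,1)→(1,-2,2)
−g: translate: b→0 (≡-2 mod 2), so (1,-2,2)→(1,0,1)
−g: reduced (well bottom): (1,0,1) with a≤c, −a<b≤a
flip sign back: reduced form of g is (-1,0,-1)
reduced forms (1, 0, 1) vs (-1, 0, -1) ⇒ inequivalent

no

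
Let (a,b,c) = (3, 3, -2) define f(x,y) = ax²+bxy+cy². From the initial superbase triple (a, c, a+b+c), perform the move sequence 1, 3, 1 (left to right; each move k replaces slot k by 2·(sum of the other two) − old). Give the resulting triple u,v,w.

start (3,-2,4) = (f(1,0),f(0,1),f(1,1))
replace slot 1: 2·((-2)+4) − 3 = 1 → (1,-2,4)
replace slot 3: 2·(1+(-2)) − 4 = -6 → (1,-2,-6)
replace slot 1: 2·((-2)+(-6)) − 1 = -17 → (-17,-2,-6)

-17,-2,-6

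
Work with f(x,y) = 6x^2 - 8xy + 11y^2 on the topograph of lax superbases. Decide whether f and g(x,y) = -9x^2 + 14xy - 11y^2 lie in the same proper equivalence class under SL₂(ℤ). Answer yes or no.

D₁ = -200, D₂ = -200
f: translate: b→4 (≡-8 mod 12), so (6,-8,11)→(6,4,9)
f: reduced (well bottom): (6,4,9) with a≤c, −a<b≤a
g is negative-definite; reduce −g:
−g: translate: b→4 (≡-14 mod 18), so (9,-14,11)→(9,4,6)
−g: flip: (9,4,6)→(6,-4,9)
−g: reduced (well bottom): (6,-4,9) with a≤c, −a<b≤a
flip sign back: reduced form of g is (-6,4,-9)
reduced forms (6, 4, 9) vs (-6, 4, -9) ⇒ inequivalent

no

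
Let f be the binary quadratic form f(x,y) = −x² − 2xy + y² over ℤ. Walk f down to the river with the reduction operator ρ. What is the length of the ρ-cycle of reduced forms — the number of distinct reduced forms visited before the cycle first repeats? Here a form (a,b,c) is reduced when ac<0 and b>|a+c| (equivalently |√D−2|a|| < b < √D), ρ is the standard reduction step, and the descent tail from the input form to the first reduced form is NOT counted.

D = 8, ⌊√D⌋ = 2
descent: ρ → (1,2,-1)  [lands on river]
river: ρ → (-1,2,1)
ρ-cycle length = 2 (tail of 1 descent step not counted)

2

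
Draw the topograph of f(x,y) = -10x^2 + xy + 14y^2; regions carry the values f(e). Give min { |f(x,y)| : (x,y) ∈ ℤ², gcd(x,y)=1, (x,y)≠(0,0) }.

descent: ρ → (14,-1,-10)
descent: ρ → (-10,21,3)  [lands on river]
river: ρ → (3,21,-10)
river: ρ → (-10,19,5)
river: ρ → (5,21,-6)
river: ρ → (-6,15,14)
river: ρ → (14,13,-7)
river: ρ → (-7,15,12)
river: ρ → (12,9,-10)
river: ρ → (-10,11,11)
river: ρ → (11,11,-10)
river: ρ → (-10,9,12)
river: ρ → (12,15,-7)
river: ρ → (-7,13,14)
river: ρ → (14,15,-6)
river: ρ → (-6,21,5)
river: ρ → (5,19,-10)
closes: descent 2, river 16
min |a| on river = 3

3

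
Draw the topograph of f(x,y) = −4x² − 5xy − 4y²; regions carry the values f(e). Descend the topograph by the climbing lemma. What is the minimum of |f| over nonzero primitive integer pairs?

translate: b→-3 (≡5 mod 8), so (4,5,4)→(4,-3,3)
flip: (4,-3,3)→(3,3,4)
reduced (well bottom): (3,3,4) with a≤c, −a<b≤a
well minimum |f| = |-3| = 3 (negative-definite)

3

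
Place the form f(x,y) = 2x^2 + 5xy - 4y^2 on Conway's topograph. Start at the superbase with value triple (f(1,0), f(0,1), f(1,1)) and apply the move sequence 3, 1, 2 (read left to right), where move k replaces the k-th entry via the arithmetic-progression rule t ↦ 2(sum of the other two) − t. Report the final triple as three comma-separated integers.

start (2,-4,3) = (f(1,0),f(0,1),f(1,1))
replace slot 3: 2·(2+(-4)) − 3 = -7 → (2,-4,-7)
replace slot 1: 2·((-4)+(-7)) − 2 = -24 → (-24,-4,-7)
replace slot 2: 2·((-24)+(-7)) − (-4) = -58 → (-24,-58,-7)

-24,-58,-7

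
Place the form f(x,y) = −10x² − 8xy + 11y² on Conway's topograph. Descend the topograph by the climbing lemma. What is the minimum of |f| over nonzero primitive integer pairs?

descent: ρ → (11,8,-10)  [lands on river]
river: ρ → (-10,12,9)
river: ρ → (9,6,-13)
river: ρ → (-13,20,2)
river: ρ → (2,20,-13)
river: ρ → (-13,6,9)
river: ρ → (9,12,-10)
river: ρ → (-10,8,11)
river: ρ → (11,14,-7)
river: ρ → (-7,14,11)
closes: descent 1, river 10
min |a| on river = 2

2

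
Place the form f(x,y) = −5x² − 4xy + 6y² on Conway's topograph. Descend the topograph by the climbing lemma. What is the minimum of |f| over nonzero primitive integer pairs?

descent: ρ → (6,4,-5)  [lands on river]
river: ρ → (-5,6,5)
river: ρ → (5,4,-6)
river: ρ → (-6,8,3)
river: ρ → (3,10,-3)
river: ρ → (-3,8,6)
closes: descent 1, river 6
min |a| on river = 3

3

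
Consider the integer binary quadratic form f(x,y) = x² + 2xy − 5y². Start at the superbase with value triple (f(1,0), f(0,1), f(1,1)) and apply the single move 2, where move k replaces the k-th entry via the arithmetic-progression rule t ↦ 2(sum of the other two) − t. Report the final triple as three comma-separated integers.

start (1,-5,-2) = (f(1,0),f(0,1),f(1,1))
replace slot 2: 2·(1+(-2)) − (-5) = 3 → (1,3,-2)

1,3,-2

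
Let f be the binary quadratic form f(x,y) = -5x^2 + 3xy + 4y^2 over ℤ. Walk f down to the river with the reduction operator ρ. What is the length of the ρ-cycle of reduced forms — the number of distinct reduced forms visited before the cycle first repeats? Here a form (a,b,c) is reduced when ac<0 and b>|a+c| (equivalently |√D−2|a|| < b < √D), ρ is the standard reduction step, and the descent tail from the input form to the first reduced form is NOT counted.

D = 89, ⌊√D⌋ = 9
river: ρ → (4,5,-4)
river: ρ → (-4,3,5)
river: ρ → (5,7,-2)
river: ρ → (-2,9,1)
river: ρ → (1,9,-2)
river: ρ → (-2,7,5)
river: ρ → (5,3,-4)
river: ρ → (-4,5,4)
river: ρ → (4,3,-5)
river: ρ → (-5,7,2)
river: ρ → (2,9,-1)
river: ρ → (-1,9,2)
river: ρ → (2,7,-5)
river: ρ → (-5,3,4)
ρ-cycle length = 14 (tail of 0 descent steps not counted)

14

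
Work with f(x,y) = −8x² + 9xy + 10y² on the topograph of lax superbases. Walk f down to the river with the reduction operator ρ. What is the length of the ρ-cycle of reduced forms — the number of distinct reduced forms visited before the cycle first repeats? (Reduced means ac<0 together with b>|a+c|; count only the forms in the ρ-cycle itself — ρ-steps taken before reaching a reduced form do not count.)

D = 401, ⌊√D⌋ = 20
river: ρ → (10,11,-7)
river: ρ → (-7,17,4)
river: ρ → (4,15,-11)
river: ρ → (-11,7,8)
river: ρ → (8,9,-10)
river: ρ → (-10,11,7)
river: ρ → (7,17,-4)
river: ρ → (-4,15,11)
river: ρ → (11,7,-8)
river: ρ → (-8,9,10)
ρ-cycle length = 10 (tail of 0 descent steps not counted)

10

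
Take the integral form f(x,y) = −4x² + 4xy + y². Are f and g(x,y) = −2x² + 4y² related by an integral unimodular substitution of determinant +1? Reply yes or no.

D₁ = 32, D₂ = 32
river cycle of f (length 2): (1, 4, -4), (-4, 4, 1)
river cycle of g (length 2): (-2, 4, 2), (2, 4, -2)
cycles differ ⇒ inequivalent

no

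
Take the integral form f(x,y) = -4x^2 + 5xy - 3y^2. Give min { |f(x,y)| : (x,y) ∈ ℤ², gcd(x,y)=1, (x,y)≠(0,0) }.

translate: b→3 (≡-5 mod 8), so (4,-5,3)→(4,3,2)
flip: (4,3,2)→(2,-3,4)
translate: b→1 (≡-3 mod 4), so (2,-3,4)→(2,1,3)
reduced (well bottom): (2,1,3) with a≤c, −a<b≤a
well minimum |f| = |-2| = 2 (negative-definite)

2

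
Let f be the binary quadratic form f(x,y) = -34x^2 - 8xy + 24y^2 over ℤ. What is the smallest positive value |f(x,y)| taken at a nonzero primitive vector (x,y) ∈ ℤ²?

descent: ρ → (24,56,-2)  [lands on river]
river: ρ → (-2,56,24)
river: ρ → (24,40,-18)
river: ρ → (-18,32,32)
river: ρ → (32,32,-18)
river: ρ → (-18,40,24)
closes: descent 1, river 6
min |a| on river = 2

2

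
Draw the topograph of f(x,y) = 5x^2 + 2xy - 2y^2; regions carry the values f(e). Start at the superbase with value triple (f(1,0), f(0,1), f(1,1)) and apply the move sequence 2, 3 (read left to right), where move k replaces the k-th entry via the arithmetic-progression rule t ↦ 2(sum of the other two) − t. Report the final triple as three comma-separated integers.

start (5,-2,5) = (f(1,0),f(0,1),f(1,1))
replace slot 2: 2·(5+5) − (-2) = 22 → (5,22,5)
replace slot 3: 2·(5+22) − 5 = 49 → (5,22,49)

5,22,49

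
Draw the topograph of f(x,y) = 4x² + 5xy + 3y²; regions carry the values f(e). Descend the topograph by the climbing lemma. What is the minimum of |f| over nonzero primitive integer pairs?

translate: b→-3 (≡5 mod 8), so (4,5,3)→(4,-3,2)
flip: (4,-3,2)→(2,3,4)
translate: b→-1 (≡3 mod 4), so (2,3,4)→(2,-1,3)
reduced (well bottom): (2,-1,3) with a≤c, −a<b≤a
well minimum = a = 2

2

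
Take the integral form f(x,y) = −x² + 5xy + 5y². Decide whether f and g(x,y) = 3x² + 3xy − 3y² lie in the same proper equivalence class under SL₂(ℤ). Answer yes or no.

D₁ = 45, D₂ = 45
river cycle of f (length 2): (5, 5, -1), (-1, 5, 5)
river cycle of g (length 2): (-3, 3, 3), (3, 3, -3)
cycles differ ⇒ inequivalent

no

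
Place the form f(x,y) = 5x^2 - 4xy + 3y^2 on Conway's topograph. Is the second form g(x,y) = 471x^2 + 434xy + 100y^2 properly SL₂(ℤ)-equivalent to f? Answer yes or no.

D₁ = -44, D₂ = -44
f: flip: (5,-4,3)→(3,4,5)
f: translate: b→-2 (≡4 mod 6), so (3,4,5)→(3,-2,4)
f: reduced (well bottom): (3,-2,4) with a≤c, −a<b≤a
g: flip: (471,434,100)→(100,-434,471)
g: translate: b→-34 (≡-434 mod 200), so (100,-434,471)→(100,-34,3)
g: flip: (100,-34,3)→(3,34,100)
g: translate: b→-2 (≡34 mod 6), so (3,34,100)→(3,-2,4)
g: reduced (well bottom): (3,-2,4) with a≤c, −a<b≤a
reduced forms (3, -2, 4) vs (3, -2, 4) ⇒ equivalent

yes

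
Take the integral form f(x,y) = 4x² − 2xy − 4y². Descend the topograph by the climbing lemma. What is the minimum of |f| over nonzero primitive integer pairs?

descent: ρ → (-4,2,4)  [lands on river]
river: ρ → (4,6,-2)
river: ρ → (-2,6,4)
river: ρ → (4,2,-4)
river: ρ → (-4,6,2)
river: ρ → (2,6,-4)
closes: descent 1, river 6
min |a| on river = 2

2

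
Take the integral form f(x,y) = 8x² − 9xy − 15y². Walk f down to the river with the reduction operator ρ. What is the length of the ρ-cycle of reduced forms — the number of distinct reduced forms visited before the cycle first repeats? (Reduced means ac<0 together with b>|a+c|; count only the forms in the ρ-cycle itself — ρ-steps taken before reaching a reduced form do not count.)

D = 561, ⌊√D⌋ = 23
descent: ρ → (-15,9,8)  [lands on river]
river: ρ → (8,23,-1)
river: ρ → (-1,23,8)
river: ρ → (8,9,-15)
river: ρ → (-15,21,2)
river: ρ → (2,23,-4)
river: ρ → (-4,17,17)
river: ρ → (17,17,-4)
river: ρ → (-4,23,2)
river: ρ → (2,21,-15)
ρ-cycle length = 10 (tail of 1 descent step not counted)

10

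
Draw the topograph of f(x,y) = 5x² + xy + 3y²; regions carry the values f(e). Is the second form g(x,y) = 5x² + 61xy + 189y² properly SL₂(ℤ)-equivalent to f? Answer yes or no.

D₁ = -59, D₂ = -59
f: flip: (5,1,3)→(3,-1,5)
f: reduced (well bottom): (3,-1,5) with a≤c, −a<b≤a
g: translate: b→1 (≡61 mod 10), so (5,61,189)→(5,1,3)
g: flip: (5,1,3)→(3,-1,5)
g: reduced (well bottom): (3,-1,5) with a≤c, −a<b≤a
reduced forms (3, -1, 5) vs (3, -1, 5) ⇒ equivalent

yes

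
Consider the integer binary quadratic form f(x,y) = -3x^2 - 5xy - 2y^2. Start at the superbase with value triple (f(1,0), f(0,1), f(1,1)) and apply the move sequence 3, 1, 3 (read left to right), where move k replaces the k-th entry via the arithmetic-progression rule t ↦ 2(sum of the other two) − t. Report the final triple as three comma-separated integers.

start (-3,-2,-10) = (f(1,0),f(0,1),f(1,1))
replace slot 3: 2·((-3)+(-2)) − (-10) = 0 → (-3,-2,0)
replace slot 1: 2·((-2)+0) − (-3) = -1 → (-1,-2,0)
replace slot 3: 2·((-1)+(-2)) − 0 = -6 → (-1,-2,-6)

-1,-2,-6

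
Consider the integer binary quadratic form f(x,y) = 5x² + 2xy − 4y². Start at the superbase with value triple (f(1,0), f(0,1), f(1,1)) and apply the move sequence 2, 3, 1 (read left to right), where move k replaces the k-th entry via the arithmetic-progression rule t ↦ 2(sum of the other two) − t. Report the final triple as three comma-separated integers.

start (5,-4,3) = (f(1,0),f(0,1),f(1,1))
replace slot 2: 2·(5+3) − (-4) = 20 → (5,20,3)
replace slot 3: 2·(5+20) − 3 = 47 → (5,20,47)
replace slot 1: 2·(20+47) − 5 = 129 → (129,20,47)

129,20,47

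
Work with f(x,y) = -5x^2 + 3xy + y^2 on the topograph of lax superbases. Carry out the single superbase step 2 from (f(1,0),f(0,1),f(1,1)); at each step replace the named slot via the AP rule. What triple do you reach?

start (-5,1,-1) = (f(1,0),f(0,1),f(1,1))
replace slot 2: 2·((-5)+(-1)) − 1 = -13 → (-5,-13,-1)

-5,-13,-1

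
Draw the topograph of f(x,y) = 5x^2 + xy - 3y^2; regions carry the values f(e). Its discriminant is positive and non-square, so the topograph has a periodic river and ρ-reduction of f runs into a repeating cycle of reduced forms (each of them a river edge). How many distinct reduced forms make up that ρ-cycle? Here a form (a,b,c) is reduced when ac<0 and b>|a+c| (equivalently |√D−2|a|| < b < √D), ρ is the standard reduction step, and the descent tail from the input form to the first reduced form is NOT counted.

D = 61, ⌊√D⌋ = 7
descent: ρ → (-3,5,3)  [lands on river]
river: ρ → (3,7,-1)
river: ρ → (-1,7,3)
river: ρ → (3,5,-3)
river: ρ → (-3,7,1)
river: ρ → (1,7,-3)
ρ-cycle length = 6 (tail of 1 descent step not counted)

6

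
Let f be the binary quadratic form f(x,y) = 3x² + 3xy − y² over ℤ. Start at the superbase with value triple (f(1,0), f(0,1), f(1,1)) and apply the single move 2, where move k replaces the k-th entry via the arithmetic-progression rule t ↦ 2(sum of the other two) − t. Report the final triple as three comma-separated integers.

start (3,-1,5) = (f(1,0),f(0,1),f(1,1))
replace slot 2: 2·(3+5) − (-1) = 17 → (3,17,5)

3,17,5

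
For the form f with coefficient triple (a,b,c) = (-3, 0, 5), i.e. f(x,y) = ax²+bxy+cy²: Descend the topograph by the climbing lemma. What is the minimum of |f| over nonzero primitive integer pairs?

descent: ρ → (5,0,-3)
descent: ρ → (-3,6,2)  [lands on river]
river: ρ → (2,6,-3)
closes: descent 2, river 2
min |a| on river = 2

2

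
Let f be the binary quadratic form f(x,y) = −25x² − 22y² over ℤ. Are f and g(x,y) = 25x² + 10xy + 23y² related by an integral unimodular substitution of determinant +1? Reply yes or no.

D₁ = -2200, D₂ = -2200
f is negative-definite; reduce −f:
−f: flip: (25,0,22)→(22,0,25)
−f: reduced (well bottom): (22,0,25) with a≤c, −a<b≤a
flip sign back: reduced form of f is (-22,0,-25)
g: flip: (25,10,23)→(23,-10,25)
g: reduced (well bottom): (23,-10,25) with a≤c, −a<b≤a
reduced forms (-22, 0, -25) vs (23, -10, 25) ⇒ inequivalent

no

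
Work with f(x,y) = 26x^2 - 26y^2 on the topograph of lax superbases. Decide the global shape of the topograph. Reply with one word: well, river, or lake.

D = b²−4ac = 0² − 4·26·(-26) = 2704
D = 52² is a perfect square ⇒ form factors over ℤ ⇒ lakes

lake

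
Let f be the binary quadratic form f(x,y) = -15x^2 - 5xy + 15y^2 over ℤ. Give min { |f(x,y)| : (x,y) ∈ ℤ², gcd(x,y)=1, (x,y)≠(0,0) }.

descent: ρ → (15,5,-15)  [lands on river]
river: ρ → (-15,25,5)
river: ρ → (5,25,-15)
river: ρ → (-15,5,15)
river: ρ → (15,25,-5)
river: ρ → (-5,25,15)
closes: descent 1, river 6
min |a| on river = 5

5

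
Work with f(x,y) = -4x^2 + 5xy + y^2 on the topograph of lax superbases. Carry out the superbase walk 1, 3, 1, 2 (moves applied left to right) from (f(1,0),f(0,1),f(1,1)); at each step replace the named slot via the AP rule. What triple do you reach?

start (-4,1,2) = (f(1,0),f(0,1),f(1,1))
replace slot 1: 2·(1+2) − (-4) = 10 → (10,1,2)
replace slot 3: 2·(10+1) − 2 = 20 → (10,1,20)
replace slot 1: 2·(1+20) − 10 = 32 → (32,1,20)
replace slot 2: 2·(32+20) − 1 = 103 → (32,103,20)

32,103,20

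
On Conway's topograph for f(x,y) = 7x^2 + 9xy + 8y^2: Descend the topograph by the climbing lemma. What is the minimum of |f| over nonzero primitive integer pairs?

translate: b→-5 (≡9 mod 14), so (7,9,8)→(7,-5,6)
flip: (7,-5,6)→(6,5,7)
reduced (well bottom): (6,5,7) with a≤c, −a<b≤a
well minimum = a = 6

6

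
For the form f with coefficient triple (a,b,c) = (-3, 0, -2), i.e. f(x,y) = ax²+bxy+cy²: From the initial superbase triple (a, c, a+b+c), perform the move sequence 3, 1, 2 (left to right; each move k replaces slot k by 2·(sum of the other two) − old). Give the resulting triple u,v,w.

start (-3,-2,-5) = (f(1,0),f(0,1),f(1,1))
replace slot 3: 2·((-3)+(-2)) − (-5) = -5 → (-3,-2,-5)
replace slot 1: 2·((-2)+(-5)) − (-3) = -11 → (-11,-2,-5)
replace slot 2: 2·((-11)+(-5)) − (-2) = -30 → (-11,-30,-5)

-11,-30,-5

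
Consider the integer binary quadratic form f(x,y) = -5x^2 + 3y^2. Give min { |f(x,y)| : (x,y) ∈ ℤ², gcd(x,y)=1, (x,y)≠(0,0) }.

descent: ρ → (3,6,-2)  [lands on river]
river: ρ → (-2,6,3)
closes: descent 1, river 2
min |a| on river = 2

2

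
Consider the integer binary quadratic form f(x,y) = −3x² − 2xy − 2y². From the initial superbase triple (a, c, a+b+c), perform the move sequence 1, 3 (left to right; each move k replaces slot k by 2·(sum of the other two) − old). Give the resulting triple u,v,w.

start (-3,-2,-7) = (f(1,0),f(0,1),f(1,1))
replace slot 1: 2·((-2)+(-7)) − (-3) = -15 → (-15,-2,-7)
replace slot 3: 2·((-15)+(-2)) − (-7) = -27 → (-15,-2,-27)

-15,-2,-27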